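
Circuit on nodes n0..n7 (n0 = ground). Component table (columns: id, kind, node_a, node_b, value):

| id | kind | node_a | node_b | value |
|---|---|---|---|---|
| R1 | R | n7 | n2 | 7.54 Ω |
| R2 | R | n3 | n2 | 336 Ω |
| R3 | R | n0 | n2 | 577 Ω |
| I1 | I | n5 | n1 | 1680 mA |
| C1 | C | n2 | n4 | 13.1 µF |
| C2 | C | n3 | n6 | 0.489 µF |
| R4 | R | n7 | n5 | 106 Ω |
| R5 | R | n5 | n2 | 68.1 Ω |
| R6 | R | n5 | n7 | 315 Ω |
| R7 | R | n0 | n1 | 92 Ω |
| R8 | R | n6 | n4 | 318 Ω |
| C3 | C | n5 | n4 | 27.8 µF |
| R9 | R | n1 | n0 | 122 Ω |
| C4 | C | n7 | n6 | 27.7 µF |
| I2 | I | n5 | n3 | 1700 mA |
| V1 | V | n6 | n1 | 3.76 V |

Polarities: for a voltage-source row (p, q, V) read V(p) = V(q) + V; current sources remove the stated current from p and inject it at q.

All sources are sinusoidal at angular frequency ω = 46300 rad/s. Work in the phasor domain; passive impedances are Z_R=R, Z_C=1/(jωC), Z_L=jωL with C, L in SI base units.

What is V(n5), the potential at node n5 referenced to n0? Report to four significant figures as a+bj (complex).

-17.24+7.629j V

Element admittances at ω=46300 rad/s:
  Y(R1) = 0.1326+0.000j S between n7,n2
  Y(R2) = 0.002976+0.000j S between n3,n2
  Y(R3) = 0.001733+0.000j S between n0,n2
  I1: injects 1.68 A into n1 (from n5)
  Y(C1) = 0.000+0.6065j S between n2,n4
  Y(C2) = 0.000+0.02264j S between n3,n6
  Y(R4) = 0.009434+0.000j S between n7,n5
  Y(R5) = 0.01468+0.000j S between n5,n2
  Y(R6) = 0.003175+0.000j S between n5,n7
  Y(R7) = 0.01087+0.000j S between n0,n1
  Y(R8) = 0.003145+0.000j S between n6,n4
  Y(C3) = 0.000+1.287j S between n5,n4
  Y(R9) = 0.008197+0.000j S between n1,n0
  Y(C4) = 0.000+1.283j S between n7,n6
  I2: injects 1.7 A into n3 (from n5)
  V1: constraint V(n6)−V(n1) = 3.76
Assemble and solve the 8×8 MNA system:
  V(n1)=1.527-0.02232j  V(n2)=-16.80+0.2456j  V(n3)=14.65-70.97j  V(n4)=-17.11+5.227j  V(n5)=-17.24+7.629j  V(n6)=5.287-0.02232j  V(n7)=5.108+2.463j
  i(V1)=-1.651-0.0004256j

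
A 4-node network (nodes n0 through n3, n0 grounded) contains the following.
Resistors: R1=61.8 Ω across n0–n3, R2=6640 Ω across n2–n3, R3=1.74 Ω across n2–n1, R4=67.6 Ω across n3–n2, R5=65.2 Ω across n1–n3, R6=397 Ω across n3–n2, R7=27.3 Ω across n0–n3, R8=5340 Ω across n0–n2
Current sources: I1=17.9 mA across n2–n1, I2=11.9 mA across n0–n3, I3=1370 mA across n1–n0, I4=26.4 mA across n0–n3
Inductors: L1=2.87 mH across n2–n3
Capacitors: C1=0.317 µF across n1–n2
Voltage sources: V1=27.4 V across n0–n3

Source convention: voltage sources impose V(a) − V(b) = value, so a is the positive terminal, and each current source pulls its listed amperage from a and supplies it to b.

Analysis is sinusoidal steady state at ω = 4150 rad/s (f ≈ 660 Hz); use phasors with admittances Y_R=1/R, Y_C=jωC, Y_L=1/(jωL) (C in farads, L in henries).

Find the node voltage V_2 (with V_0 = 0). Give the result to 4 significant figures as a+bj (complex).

-32.74-13.76j V

Element admittances at ω=4150 rad/s:
  Y(R1) = 0.01618+0.000j S between n0,n3
  Y(R2) = 0.0001506+0.000j S between n2,n3
  Y(R3) = 0.5747+0.000j S between n2,n1
  Y(R4) = 0.01479+0.000j S between n3,n2
  I1: injects 0.0179 A into n1 (from n2)
  Y(R5) = 0.01534+0.000j S between n1,n3
  Y(L1) = 0.000-0.08396j S between n2,n3
  I2: injects 0.0119 A into n3 (from n0)
  Y(R6) = 0.002519+0.000j S between n3,n2
  I3: injects 1.37 A into n0 (from n1)
  Y(R7) = 0.03663+0.000j S between n0,n3
  Y(R8) = 0.0001873+0.000j S between n0,n2
  I4: injects 0.0264 A into n3 (from n0)
  Y(C1) = 0.000+0.001316j S between n1,n2
  V1: constraint V(n0)−V(n3) = 27.4
Assemble and solve the 4×4 MNA system:
  V(n1)=-34.89-13.40j  V(n2)=-32.74-13.76j  V(n3)=-27.40+0.000j
  i(V1)=-0.1215-0.002578j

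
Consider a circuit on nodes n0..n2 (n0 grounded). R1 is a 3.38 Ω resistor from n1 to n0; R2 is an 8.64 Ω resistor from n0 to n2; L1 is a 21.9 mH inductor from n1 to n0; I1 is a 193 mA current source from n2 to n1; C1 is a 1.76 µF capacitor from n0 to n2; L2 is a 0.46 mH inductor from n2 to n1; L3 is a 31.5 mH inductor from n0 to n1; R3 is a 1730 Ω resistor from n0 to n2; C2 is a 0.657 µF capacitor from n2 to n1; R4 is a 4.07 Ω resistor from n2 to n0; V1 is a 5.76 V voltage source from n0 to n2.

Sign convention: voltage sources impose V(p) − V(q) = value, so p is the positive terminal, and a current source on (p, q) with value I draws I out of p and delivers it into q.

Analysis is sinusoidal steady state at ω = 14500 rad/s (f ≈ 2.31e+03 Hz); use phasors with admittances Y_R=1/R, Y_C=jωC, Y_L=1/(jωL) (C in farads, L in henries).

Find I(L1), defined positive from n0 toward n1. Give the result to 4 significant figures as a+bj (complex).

-0.007741-0.001759j A

MNA unknowns: 2 node voltages V₁..V_2 plus 1 source current (V1)
R1: Y=0.2959+0.000j on G[1,0]
R2: Y=0.1157+0.000j on G[0,2]
L1: Y=0.000-0.003149j on G[1,0]
I1: z[2]−=0.193, z[1]+=0.193
C1: Y=0.000+0.02552j on G[0,2]
L2: Y=0.000-0.1499j on G[2,1]
L3: Y=0.000-0.002189j on G[0,1]
R3: Y=0.0005780+0.000j on G[0,2]
C2: Y=0.000+0.009527j on G[2,1]
R4: Y=0.2457+0.000j on G[2,0]
V1: row V0−V2=5.76, i_V1 at 0,2
solve → V1=-0.5586+2.458j, V2=-5.760+0.000j
aux → i_V1=-2.237+0.5833j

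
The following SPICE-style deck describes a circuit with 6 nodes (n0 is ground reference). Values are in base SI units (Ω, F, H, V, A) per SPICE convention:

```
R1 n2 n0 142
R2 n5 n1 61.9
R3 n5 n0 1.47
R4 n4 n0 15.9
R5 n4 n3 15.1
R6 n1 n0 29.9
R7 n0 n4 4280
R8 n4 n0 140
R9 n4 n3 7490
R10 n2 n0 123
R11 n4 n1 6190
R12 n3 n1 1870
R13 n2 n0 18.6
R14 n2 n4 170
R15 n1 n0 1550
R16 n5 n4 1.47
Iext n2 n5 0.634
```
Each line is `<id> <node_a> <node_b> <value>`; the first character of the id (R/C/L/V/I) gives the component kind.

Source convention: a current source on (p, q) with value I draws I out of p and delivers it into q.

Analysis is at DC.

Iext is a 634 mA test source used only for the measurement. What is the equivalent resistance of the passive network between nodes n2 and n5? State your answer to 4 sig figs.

Element admittances at DC:
  Y(R1) = 0.007042 S between n2,n0
  Y(R2) = 0.01616 S between n5,n1
  Y(R3) = 0.6803 S between n5,n0
  Y(R4) = 0.06289 S between n4,n0
  Y(R5) = 0.06623 S between n4,n3
  Y(R6) = 0.03344 S between n1,n0
  Y(R7) = 0.0002336 S between n0,n4
  Y(R8) = 0.007143 S between n4,n0
  Y(R9) = 0.0001335 S between n4,n3
  Y(R10) = 0.008130 S between n2,n0
  Y(R11) = 0.0001616 S between n4,n1
  Y(R12) = 0.0005348 S between n3,n1
  Y(R13) = 0.05376 S between n2,n0
  Y(R14) = 0.005882 S between n2,n4
  Y(R15) = 0.0006452 S between n1,n0
  Y(R16) = 0.6803 S between n5,n4
  Iext: injects 0.634 A into n5 (from n2)
Assemble and solve the 5×5 MNA system:
  V(n1)=0.2546  V(n2)=-8.424  V(n3)=0.6287  V(n4)=0.6317  V(n5)=0.7757

R_eq = 14.51 Ω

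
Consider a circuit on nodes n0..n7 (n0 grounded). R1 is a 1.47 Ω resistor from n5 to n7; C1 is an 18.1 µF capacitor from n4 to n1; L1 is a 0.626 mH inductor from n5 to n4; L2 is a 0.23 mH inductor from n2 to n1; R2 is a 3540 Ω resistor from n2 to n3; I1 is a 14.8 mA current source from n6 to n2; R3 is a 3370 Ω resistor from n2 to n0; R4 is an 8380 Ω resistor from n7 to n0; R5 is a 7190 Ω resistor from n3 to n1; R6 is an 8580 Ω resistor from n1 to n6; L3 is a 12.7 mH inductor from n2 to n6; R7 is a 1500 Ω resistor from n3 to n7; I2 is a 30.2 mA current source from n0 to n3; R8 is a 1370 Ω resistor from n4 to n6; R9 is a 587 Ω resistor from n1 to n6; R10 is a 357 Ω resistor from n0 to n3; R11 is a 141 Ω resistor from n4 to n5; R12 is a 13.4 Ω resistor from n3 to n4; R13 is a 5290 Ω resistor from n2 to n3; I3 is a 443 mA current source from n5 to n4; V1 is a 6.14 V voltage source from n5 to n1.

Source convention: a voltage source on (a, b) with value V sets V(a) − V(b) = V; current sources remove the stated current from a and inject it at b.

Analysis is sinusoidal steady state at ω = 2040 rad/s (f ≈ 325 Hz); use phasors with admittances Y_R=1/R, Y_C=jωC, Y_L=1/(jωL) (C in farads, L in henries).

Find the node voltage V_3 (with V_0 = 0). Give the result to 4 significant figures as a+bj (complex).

Apply KCL at each of the 7 non-ground nodes and solve the resulting linear system.
Node n1: branches {C1, L2, R5, R6, R9, V1} → V_1 = 3.565-0.4961j
Node n2: branches {L2, R2, I1, R3, L3, R13} → V_2 = 3.564-0.4929j
Node n3: branches {R2, R5, R7, I2, R10, R12, R13} → V_3 = 9.991+0.07332j
Node n4: branches {C1, L1, R8, R11, R12, I3} → V_4 = 10.02+0.08580j
Node n5: branches {R1, L1, R11, I3, V1} → V_5 = 9.705-0.4961j
Node n6: branches {I1, R6, L3, R8, R9} → V_6 = 3.536-0.7525j
Node n7: branches {R1, R4, R7} → V_7 = 9.703-0.4954j
Source currents: i(V1)=0.01389-0.2393j

9.991+0.07332j V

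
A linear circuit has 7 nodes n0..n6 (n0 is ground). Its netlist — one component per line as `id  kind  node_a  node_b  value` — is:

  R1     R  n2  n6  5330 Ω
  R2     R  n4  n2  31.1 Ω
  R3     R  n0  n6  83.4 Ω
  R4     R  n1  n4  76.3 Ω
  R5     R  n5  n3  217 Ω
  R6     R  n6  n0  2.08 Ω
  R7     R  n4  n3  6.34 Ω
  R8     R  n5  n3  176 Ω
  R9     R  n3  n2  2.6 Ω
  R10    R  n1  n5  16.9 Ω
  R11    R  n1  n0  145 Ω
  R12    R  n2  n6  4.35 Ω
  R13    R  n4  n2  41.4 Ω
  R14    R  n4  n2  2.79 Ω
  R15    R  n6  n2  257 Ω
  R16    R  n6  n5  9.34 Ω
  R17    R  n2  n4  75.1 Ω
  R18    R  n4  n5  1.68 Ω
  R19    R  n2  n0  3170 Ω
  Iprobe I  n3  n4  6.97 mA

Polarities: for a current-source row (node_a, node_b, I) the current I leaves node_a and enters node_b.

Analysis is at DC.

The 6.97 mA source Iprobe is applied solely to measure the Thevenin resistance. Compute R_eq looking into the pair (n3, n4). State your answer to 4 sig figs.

Apply KCL at each of the 6 non-ground nodes and solve the resulting linear system.
Node n1: branches {R4, R10, R11} → V_1 = 0.004327
Node n2: branches {R1, R2, R9, R12, R13, R14, R15, R17, R19} → V_2 = -0.002285
Node n3: branches {R5, R7, R8, R9, Iprobe} → V_3 = -0.01250
Node n4: branches {R2, R4, R7, R13, R14, R17, R18, Iprobe} → V_4 = 0.005674
Node n5: branches {R5, R8, R10, R16, R18} → V_5 = 0.004533
Node n6: branches {R1, R3, R6, R12, R15, R16} → V_6 = -5.910e-05

R_eq = 2.607 Ω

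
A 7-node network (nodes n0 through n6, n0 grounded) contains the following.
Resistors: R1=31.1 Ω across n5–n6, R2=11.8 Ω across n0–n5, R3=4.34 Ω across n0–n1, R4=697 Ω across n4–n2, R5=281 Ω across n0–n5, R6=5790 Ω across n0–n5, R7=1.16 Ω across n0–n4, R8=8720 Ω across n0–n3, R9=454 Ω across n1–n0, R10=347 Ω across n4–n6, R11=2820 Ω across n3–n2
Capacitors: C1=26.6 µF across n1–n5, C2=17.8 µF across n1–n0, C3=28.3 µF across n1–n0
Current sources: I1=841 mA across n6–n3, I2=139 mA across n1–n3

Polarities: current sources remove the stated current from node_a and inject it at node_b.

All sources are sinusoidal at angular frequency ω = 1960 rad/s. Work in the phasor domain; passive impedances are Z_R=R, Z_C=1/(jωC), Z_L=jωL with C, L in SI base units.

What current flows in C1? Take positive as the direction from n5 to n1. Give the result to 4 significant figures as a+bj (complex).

-0.1752-0.2595j A

MNA unknowns: 6 node voltages V₁..V_6
R1: Y=0.03215+0.000j on G[5,6]
R2: Y=0.08475+0.000j on G[0,5]
C1: Y=0.000+0.05214j on G[1,5]
R3: Y=0.2304+0.000j on G[0,1]
I1: z[6]−=0.841, z[3]+=0.841
R4: Y=0.001435+0.000j on G[4,2]
C2: Y=0.000+0.03489j on G[1,0]
R5: Y=0.003559+0.000j on G[0,5]
R6: Y=0.0001727+0.000j on G[0,5]
C3: Y=0.000+0.05547j on G[1,0]
R7: Y=0.8621+0.000j on G[0,4]
R8: Y=0.0001147+0.000j on G[0,3]
R9: Y=0.002203+0.000j on G[1,0]
R10: Y=0.002882+0.000j on G[4,6]
R11: Y=0.0003546+0.000j on G[3,2]
I2: z[1]−=0.139, z[3]+=0.139
solve → V1=-1.550-0.5133j, V2=487.4+0.008213j, V3=2457+0.006206j, V4=0.7076+0.008709j, V5=-6.527+2.848j, V6=-29.94+2.614j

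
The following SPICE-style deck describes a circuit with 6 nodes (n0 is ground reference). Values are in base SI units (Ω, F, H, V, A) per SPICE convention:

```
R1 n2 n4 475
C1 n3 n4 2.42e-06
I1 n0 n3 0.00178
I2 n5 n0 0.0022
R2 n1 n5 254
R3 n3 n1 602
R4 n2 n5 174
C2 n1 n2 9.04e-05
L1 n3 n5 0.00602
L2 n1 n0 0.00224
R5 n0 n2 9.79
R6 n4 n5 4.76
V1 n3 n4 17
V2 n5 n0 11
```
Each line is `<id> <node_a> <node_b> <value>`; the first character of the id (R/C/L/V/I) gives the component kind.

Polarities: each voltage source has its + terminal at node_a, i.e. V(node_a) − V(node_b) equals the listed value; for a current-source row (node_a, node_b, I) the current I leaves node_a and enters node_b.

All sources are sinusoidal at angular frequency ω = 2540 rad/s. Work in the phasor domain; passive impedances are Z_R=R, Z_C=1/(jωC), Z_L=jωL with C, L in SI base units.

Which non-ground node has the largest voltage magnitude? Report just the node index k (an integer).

3

Element admittances at ω=2540 rad/s:
  Y(R1) = 0.002105+0.000j S between n2,n4
  Y(C1) = 0.000+0.006147j S between n3,n4
  I1: injects 0.00178 A into n3 (from n0)
  I2: injects 0.0022 A into n0 (from n5)
  Y(R2) = 0.003937+0.000j S between n1,n5
  Y(R3) = 0.001661+0.000j S between n3,n1
  Y(R4) = 0.005747+0.000j S between n2,n5
  Y(C2) = 0.000+0.2296j S between n1,n2
  Y(L1) = 0.000-0.06540j S between n3,n5
  Y(L2) = 0.000-0.1758j S between n1,n0
  Y(R5) = 0.1021+0.000j S between n0,n2
  Y(R6) = 0.2101+0.000j S between n4,n5
  V1: constraint V(n3)−V(n4) = 17
  V2: constraint V(n5)−V(n0) = 11
Assemble and solve the 7×7 MNA system:
  V(n1)=0.2964+0.9193j  V(n2)=0.05808+0.5869j  V(n3)=26.25+4.678j  V(n4)=9.255+4.678j  V(n5)=11.00+0.000j
  i(V1)=-0.3473+0.8869j  i(V2)=-0.1679-0.007864j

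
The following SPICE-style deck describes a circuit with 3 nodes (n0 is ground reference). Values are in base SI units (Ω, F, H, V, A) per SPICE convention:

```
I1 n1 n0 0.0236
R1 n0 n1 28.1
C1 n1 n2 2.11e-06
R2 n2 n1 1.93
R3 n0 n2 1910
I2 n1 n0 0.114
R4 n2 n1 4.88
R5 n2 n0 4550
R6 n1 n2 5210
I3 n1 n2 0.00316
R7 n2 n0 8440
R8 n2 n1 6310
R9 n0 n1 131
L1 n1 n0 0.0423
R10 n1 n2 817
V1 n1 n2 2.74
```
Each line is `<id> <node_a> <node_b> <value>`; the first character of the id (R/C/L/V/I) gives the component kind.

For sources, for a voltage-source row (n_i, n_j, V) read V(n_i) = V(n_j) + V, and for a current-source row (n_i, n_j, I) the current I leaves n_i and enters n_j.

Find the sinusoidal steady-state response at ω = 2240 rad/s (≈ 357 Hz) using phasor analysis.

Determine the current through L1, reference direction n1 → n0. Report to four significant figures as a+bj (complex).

Element admittances at ω=2240 rad/s:
  I1: injects 0.0236 A into n0 (from n1)
  Y(R1) = 0.03559+0.000j S between n0,n1
  Y(C1) = 0.000+0.004726j S between n1,n2
  Y(R2) = 0.5181+0.000j S between n2,n1
  Y(R3) = 0.0005236+0.000j S between n0,n2
  I2: injects 0.114 A into n0 (from n1)
  Y(R4) = 0.2049+0.000j S between n2,n1
  Y(R5) = 0.0002198+0.000j S between n2,n0
  Y(R6) = 0.0001919+0.000j S between n1,n2
  I3: injects 0.00316 A into n2 (from n1)
  Y(R7) = 0.0001185+0.000j S between n2,n0
  Y(R8) = 0.0001585+0.000j S between n2,n1
  Y(R9) = 0.007634+0.000j S between n0,n1
  Y(L1) = 0.000-0.01055j S between n1,n0
  Y(R10) = 0.001224+0.000j S between n1,n2
  V1: constraint V(n1)−V(n2) = 2.74
Assemble and solve the 3×3 MNA system:
  V(n1)=-2.902-0.6947j  V(n2)=-5.642-0.6947j
  i(V1)=-1.994-0.01355j

-0.007331+0.03062j A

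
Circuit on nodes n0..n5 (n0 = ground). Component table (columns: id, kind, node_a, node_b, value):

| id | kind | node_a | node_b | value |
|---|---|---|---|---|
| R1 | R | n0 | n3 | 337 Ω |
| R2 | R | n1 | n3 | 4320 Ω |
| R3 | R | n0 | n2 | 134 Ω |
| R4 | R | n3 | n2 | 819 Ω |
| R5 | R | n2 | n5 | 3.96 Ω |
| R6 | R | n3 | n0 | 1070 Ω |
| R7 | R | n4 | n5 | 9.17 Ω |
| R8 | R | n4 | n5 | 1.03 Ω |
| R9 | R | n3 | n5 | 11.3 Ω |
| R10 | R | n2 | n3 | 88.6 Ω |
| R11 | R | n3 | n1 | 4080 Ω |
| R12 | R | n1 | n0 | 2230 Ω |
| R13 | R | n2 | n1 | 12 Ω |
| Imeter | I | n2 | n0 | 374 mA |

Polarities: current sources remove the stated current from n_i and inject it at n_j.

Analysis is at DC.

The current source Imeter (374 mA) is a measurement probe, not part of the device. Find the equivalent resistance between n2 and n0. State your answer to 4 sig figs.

R_eq = 86.02 Ω

Element admittances at DC:
  Y(R1) = 0.002967 S between n0,n3
  Y(R2) = 0.0002315 S between n1,n3
  Y(R3) = 0.007463 S between n0,n2
  Y(R4) = 0.001221 S between n3,n2
  Y(R5) = 0.2525 S between n2,n5
  Y(R6) = 0.0009346 S between n3,n0
  Y(R7) = 0.1091 S between n4,n5
  Y(R8) = 0.9709 S between n4,n5
  Y(R9) = 0.08850 S between n3,n5
  Y(R10) = 0.01129 S between n2,n3
  Y(R11) = 0.0002451 S between n3,n1
  Y(R12) = 0.0004484 S between n1,n0
  Y(R13) = 0.08333 S between n2,n1
  Imeter: injects 0.374 A into n0 (from n2)
Assemble and solve the 5×5 MNA system:
  V(n1)=-31.99  V(n2)=-32.17  V(n3)=-30.65  V(n4)=-31.77  V(n5)=-31.77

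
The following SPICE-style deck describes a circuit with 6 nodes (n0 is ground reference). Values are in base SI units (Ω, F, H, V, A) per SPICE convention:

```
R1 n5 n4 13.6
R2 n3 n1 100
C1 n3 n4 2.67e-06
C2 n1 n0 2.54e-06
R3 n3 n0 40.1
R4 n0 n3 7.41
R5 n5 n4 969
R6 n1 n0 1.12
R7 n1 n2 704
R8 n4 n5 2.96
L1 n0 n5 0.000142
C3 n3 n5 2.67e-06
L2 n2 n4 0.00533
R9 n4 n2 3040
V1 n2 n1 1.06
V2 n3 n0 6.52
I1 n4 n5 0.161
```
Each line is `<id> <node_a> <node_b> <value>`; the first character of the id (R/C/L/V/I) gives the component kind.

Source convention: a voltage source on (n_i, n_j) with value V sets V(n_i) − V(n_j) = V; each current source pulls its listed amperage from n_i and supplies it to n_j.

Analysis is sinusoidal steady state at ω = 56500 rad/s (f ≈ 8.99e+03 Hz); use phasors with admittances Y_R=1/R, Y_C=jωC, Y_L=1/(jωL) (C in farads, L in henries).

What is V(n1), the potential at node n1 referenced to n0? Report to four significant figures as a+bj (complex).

MNA unknowns: 5 node voltages V₁..V_5 plus 2 source currents (V1, V2)
R1: Y=0.07353+0.000j on G[5,4]
R2: Y=0.01000+0.000j on G[3,1]
C1: Y=0.000+0.1509j on G[3,4]
C2: Y=0.000+0.1435j on G[1,0]
R3: Y=0.02494+0.000j on G[3,0]
R4: Y=0.1350+0.000j on G[0,3]
R5: Y=0.001032+0.000j on G[5,4]
R6: Y=0.8929+0.000j on G[1,0]
R7: Y=0.001420+0.000j on G[1,2]
R8: Y=0.3378+0.000j on G[4,5]
L1: Y=0.000-0.1246j on G[0,5]
C3: Y=0.000+0.1509j on G[3,5]
L2: Y=0.000-0.003321j on G[2,4]
R9: Y=0.0003289+0.000j on G[4,2]
V1: row V2−V1=1.06, i_V1 at 2,1
V2: row V3−V0=6.52, i_V2 at 3,0
I1: z[4]−=0.161, z[5]+=0.161
solve → V1=0.06761-0.04796j, V2=1.128-0.04796j, V3=6.520+0.000j, V4=11.23-0.2275j, V5=11.71+1.413j
aux → i_V1=0.001221-0.03360j, i_V2=-1.286+1.492j

0.06761-0.04796j V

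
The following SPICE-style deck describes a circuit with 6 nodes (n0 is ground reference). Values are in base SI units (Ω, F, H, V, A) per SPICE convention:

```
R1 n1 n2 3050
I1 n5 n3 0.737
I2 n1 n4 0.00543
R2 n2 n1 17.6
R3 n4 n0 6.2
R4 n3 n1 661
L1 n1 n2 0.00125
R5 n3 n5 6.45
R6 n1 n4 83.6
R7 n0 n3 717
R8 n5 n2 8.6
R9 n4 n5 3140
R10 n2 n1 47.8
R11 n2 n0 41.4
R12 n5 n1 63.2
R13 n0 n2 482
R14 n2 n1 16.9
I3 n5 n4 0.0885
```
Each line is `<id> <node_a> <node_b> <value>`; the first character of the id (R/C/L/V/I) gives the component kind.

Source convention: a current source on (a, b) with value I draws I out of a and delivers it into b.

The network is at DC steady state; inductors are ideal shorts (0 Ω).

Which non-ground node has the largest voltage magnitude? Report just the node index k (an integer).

5

Apply KCL at each of the 5 non-ground nodes and solve the resulting linear system.
Node n1: branches {R1, I2, R2, R4, L1, R6, R10, R12, R14} → V_1 = -2.373
Node n2: branches {R1, R2, L1, R8, R10, R11, R13, R14} → V_2 = -2.373
Node n3: branches {I1, R4, R5, R7} → V_3 = 1.604
Node n4: branches {I2, R3, R6, R9, I3} → V_4 = 0.3720
Node n5: branches {I1, R5, R8, R9, R12, I3} → V_5 = -3.097
Source currents: i(L1)=0.02196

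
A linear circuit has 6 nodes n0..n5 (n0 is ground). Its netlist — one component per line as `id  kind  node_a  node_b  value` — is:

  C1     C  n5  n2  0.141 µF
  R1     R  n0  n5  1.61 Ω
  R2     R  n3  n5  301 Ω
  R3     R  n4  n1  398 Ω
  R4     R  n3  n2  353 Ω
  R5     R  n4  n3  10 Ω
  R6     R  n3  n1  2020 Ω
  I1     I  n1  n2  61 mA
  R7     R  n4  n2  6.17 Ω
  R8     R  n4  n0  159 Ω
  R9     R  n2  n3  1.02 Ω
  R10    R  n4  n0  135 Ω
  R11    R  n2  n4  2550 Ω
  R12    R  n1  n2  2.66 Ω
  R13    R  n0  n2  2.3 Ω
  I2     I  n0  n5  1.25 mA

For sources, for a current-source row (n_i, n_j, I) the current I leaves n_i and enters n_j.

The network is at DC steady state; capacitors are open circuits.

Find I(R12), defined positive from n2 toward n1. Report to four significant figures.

MNA unknowns: 5 node voltages V₁..V_5
C1: Y=0.000 on G[5,2]
R1: Y=0.6211 on G[0,5]
R2: Y=0.003322 on G[3,5]
R3: Y=0.002513 on G[4,1]
R4: Y=0.002833 on G[3,2]
R5: Y=0.1000 on G[4,3]
R6: Y=0.0004950 on G[3,1]
I1: z[1]−=0.061, z[2]+=0.061
R7: Y=0.1621 on G[4,2]
R8: Y=0.006289 on G[4,0]
R9: Y=0.9804 on G[2,3]
R10: Y=0.007407 on G[4,0]
R11: Y=0.0003922 on G[2,4]
R12: Y=0.3759 on G[1,2]
R13: Y=0.4348 on G[0,2]
I2: z[0]−=0.00125, z[5]+=0.00125
solve → V1=-0.1609, V2=6.260e-05, V3=-0.0001455, V4=-0.001467, V5=0.002001

0.06052 A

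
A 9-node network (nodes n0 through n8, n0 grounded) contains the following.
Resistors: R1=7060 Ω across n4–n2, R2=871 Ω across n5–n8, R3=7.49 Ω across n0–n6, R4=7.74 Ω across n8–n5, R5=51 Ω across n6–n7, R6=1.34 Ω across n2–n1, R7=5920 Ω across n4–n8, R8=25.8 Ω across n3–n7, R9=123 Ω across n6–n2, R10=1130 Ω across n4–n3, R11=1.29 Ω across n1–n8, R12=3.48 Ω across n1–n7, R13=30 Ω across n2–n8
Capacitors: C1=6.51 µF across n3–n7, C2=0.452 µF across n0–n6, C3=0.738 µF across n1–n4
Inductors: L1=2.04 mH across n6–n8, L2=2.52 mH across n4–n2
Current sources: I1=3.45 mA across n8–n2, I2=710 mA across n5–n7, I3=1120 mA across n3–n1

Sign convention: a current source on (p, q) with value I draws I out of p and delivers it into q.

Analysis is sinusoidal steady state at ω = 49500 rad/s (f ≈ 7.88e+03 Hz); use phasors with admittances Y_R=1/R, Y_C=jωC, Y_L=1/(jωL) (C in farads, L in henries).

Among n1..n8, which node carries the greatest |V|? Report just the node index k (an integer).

Element admittances at ω=49500 rad/s:
  Y(R1) = 0.0001416+0.000j S between n4,n2
  Y(R2) = 0.001148+0.000j S between n5,n8
  Y(C1) = 0.000+0.3222j S between n3,n7
  Y(R3) = 0.1335+0.000j S between n0,n6
  Y(R4) = 0.1292+0.000j S between n8,n5
  Y(L1) = 0.000-0.009903j S between n6,n8
  I1: injects 0.00345 A into n2 (from n8)
  Y(L2) = 0.000-0.008017j S between n4,n2
  Y(C2) = 0.000+0.02237j S between n0,n6
  Y(R5) = 0.01961+0.000j S between n6,n7
  I2: injects 0.71 A into n7 (from n5)
  Y(R6) = 0.7463+0.000j S between n2,n1
  Y(C3) = 0.000+0.03653j S between n1,n4
  Y(R7) = 0.0001689+0.000j S between n4,n8
  Y(R8) = 0.03876+0.000j S between n3,n7
  Y(R9) = 0.008130+0.000j S between n6,n2
  Y(R10) = 0.0008850+0.000j S between n4,n3
  Y(R11) = 0.7752+0.000j S between n1,n8
  Y(R12) = 0.2874+0.000j S between n1,n7
  Y(R13) = 0.03333+0.000j S between n2,n8
  I3: injects 1.12 A into n1 (from n3)
Assemble and solve the 8×8 MNA system:
  V(n1)=0.9809+0.04380j  V(n2)=0.9385+0.04181j  V(n3)=-0.8323+3.451j  V(n4)=1.096+0.1109j  V(n5)=-5.351+0.04491j  V(n6)=0.000+0.000j  V(n7)=-0.4118+0.03137j  V(n8)=0.09644+0.04491j

5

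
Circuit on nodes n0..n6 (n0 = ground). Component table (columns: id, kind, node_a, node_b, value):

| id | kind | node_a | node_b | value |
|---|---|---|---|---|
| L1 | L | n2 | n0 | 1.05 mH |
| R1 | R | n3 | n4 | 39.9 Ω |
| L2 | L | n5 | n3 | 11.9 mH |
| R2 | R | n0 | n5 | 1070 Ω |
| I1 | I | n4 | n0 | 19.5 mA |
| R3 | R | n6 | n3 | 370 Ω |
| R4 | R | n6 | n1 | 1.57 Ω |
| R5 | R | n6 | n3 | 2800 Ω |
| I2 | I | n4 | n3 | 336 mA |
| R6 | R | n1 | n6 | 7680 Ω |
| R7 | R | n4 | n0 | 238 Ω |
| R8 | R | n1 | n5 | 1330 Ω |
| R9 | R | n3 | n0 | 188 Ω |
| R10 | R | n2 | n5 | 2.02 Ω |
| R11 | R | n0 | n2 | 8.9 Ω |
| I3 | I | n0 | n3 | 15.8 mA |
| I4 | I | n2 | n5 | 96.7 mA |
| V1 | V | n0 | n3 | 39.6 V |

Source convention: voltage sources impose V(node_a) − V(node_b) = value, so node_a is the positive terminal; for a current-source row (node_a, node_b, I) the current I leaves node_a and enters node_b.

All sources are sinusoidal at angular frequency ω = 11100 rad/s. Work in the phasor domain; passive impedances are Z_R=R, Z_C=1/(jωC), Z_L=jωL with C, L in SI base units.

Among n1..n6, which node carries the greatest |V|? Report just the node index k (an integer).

MNA unknowns: 6 node voltages V₁..V_6 plus 1 source current (V1)
L1: Y=0.000-0.08580j on G[2,0]
R1: Y=0.02506+0.000j on G[3,4]
L2: Y=0.000-0.007571j on G[5,3]
R2: Y=0.0009346+0.000j on G[0,5]
I1: z[4]−=0.0195, z[0]+=0.0195
R3: Y=0.002703+0.000j on G[6,3]
R4: Y=0.6369+0.000j on G[6,1]
R5: Y=0.0003571+0.000j on G[6,3]
I2: z[4]−=0.336, z[3]+=0.336
R6: Y=0.0001302+0.000j on G[1,6]
R7: Y=0.004202+0.000j on G[4,0]
R8: Y=0.0007519+0.000j on G[1,5]
R9: Y=0.005319+0.000j on G[3,0]
R10: Y=0.4950+0.000j on G[2,5]
R11: Y=0.1124+0.000j on G[0,2]
I3: z[0]−=0.0158, z[3]+=0.0158
I4: z[2]−=0.0967, z[5]+=0.0967
V1: row V0−V3=39.6, i_V1 at 0,3
solve → V1=-32.02+0.4022j, V2=-1.440+1.452j, V3=-39.60+0.000j, V4=-46.06+0.000j, V5=-1.320+2.031j, V6=-32.06+0.4002j
aux → i_V1=-0.4389+0.2886j

4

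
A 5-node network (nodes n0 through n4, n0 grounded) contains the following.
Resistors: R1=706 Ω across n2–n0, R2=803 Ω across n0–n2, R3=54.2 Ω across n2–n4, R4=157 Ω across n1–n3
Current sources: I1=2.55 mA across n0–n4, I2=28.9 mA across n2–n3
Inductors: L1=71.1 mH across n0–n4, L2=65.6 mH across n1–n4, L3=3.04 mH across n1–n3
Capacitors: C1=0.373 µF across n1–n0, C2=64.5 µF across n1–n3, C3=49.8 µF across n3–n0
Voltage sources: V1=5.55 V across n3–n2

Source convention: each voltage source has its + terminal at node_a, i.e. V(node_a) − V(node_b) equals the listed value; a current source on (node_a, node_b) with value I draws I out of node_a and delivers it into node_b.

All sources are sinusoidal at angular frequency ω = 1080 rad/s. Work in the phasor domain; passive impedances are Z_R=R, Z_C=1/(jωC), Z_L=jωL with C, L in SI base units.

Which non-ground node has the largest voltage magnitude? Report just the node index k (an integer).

MNA unknowns: 4 node voltages V₁..V_4 plus 1 source current (V1)
R1: Y=0.001416+0.000j on G[2,0]
I1: z[0]−=0.00255, z[4]+=0.00255
I2: z[2]−=0.0289, z[3]+=0.0289
L1: Y=0.000-0.01302j on G[0,4]
C1: Y=0.000+0.0004028j on G[1,0]
C2: Y=0.000+0.06966j on G[1,3]
C3: Y=0.000+0.05378j on G[3,0]
R2: Y=0.001245+0.000j on G[0,2]
R3: Y=0.01845+0.000j on G[2,4]
L2: Y=0.000-0.01411j on G[1,4]
R4: Y=0.006369+0.000j on G[1,3]
L3: Y=0.000-0.3046j on G[1,3]
V1: row V3−V2=5.55, i_V1 at 3,2
solve → V1=-0.4485-1.280j, V2=-5.916-1.153j, V3=-0.3655-1.153j, V4=-1.759-3.398j
aux → i_V1=-0.06353+0.03834j

2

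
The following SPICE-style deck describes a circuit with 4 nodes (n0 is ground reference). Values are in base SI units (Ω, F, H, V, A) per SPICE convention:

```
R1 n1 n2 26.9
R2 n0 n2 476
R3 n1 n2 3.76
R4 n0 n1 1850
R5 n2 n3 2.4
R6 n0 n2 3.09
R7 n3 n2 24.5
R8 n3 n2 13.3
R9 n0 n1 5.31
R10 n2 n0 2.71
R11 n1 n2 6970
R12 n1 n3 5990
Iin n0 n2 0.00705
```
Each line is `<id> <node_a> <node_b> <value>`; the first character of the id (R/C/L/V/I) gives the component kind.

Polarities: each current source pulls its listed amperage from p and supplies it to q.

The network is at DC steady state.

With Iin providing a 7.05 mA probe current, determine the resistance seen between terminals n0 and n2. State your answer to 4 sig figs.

Apply KCL at each of the 3 non-ground nodes and solve the resulting linear system.
Node n1: branches {R1, R3, R4, R9, R11, R12} → V_1 = 0.005357
Node n2: branches {R1, R2, R3, R5, R6, R7, R8, R10, R11, Iin} → V_2 = 0.008691
Node n3: branches {R5, R7, R8, R12} → V_3 = 0.008690

R_eq = 1.233 Ω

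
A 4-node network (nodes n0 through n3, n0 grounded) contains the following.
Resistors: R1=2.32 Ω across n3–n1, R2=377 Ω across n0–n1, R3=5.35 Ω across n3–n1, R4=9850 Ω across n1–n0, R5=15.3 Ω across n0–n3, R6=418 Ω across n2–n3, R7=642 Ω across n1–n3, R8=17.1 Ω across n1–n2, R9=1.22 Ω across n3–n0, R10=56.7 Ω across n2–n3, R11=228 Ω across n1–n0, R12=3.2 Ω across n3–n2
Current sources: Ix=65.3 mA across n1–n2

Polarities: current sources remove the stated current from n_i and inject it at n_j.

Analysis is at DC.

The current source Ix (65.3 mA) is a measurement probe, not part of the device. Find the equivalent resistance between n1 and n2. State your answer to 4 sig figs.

R_eq = 3.627 Ω

Apply KCL at each of the 3 non-ground nodes and solve the resulting linear system.
Node n1: branches {R1, R2, R3, R4, R7, R8, R11, Ix} → V_1 = -0.08145
Node n2: branches {R6, R8, R10, R12, Ix} → V_2 = 0.1554
Node n3: branches {R1, R3, R5, R6, R7, R9, R10, R12} → V_3 = 0.0006571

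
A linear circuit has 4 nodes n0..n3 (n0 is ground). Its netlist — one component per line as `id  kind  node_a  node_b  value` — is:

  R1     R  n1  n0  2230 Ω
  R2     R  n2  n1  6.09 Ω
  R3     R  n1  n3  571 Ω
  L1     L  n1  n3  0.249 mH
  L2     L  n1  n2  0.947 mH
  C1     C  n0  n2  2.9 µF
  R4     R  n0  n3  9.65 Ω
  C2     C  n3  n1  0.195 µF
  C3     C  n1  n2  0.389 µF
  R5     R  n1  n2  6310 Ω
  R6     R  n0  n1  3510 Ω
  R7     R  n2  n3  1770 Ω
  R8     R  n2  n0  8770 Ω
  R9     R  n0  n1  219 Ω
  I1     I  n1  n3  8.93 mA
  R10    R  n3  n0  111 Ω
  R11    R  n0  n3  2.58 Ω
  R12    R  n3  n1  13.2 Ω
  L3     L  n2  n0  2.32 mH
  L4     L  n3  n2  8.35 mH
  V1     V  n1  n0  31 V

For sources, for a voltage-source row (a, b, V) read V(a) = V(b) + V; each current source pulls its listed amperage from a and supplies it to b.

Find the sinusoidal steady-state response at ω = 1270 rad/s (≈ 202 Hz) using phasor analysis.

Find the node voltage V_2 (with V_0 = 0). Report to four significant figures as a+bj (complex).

22.77+0.7338j V

Element admittances at ω=1270 rad/s:
  Y(R1) = 0.0004484+0.000j S between n1,n0
  Y(R2) = 0.1642+0.000j S between n2,n1
  Y(R3) = 0.001751+0.000j S between n1,n3
  Y(L1) = 0.000-3.162j S between n1,n3
  Y(L2) = 0.000-0.8315j S between n1,n2
  Y(C1) = 0.000+0.003683j S between n0,n2
  Y(R4) = 0.1036+0.000j S between n0,n3
  Y(C2) = 0.000+0.0002477j S between n3,n1
  Y(C3) = 0.000+0.0004940j S between n1,n2
  Y(R5) = 0.0001585+0.000j S between n1,n2
  Y(R6) = 0.0002849+0.000j S between n0,n1
  Y(R7) = 0.0005650+0.000j S between n2,n3
  Y(R8) = 0.0001140+0.000j S between n2,n0
  Y(R9) = 0.004566+0.000j S between n0,n1
  I1: injects 0.00893 A into n3 (from n1)
  Y(R10) = 0.009009+0.000j S between n3,n0
  Y(R11) = 0.3876+0.000j S between n0,n3
  Y(R12) = 0.07576+0.000j S between n3,n1
  Y(L3) = 0.000-0.3394j S between n2,n0
  Y(L4) = 0.000-0.09430j S between n3,n2
  V1: constraint V(n1)−V(n0) = 31
Assemble and solve the 4×4 MNA system:
  V(n1)=31.00+0.000j  V(n2)=22.77+0.7338j  V(n3)=29.95-4.554j
  i(V1)=-15.40+9.921j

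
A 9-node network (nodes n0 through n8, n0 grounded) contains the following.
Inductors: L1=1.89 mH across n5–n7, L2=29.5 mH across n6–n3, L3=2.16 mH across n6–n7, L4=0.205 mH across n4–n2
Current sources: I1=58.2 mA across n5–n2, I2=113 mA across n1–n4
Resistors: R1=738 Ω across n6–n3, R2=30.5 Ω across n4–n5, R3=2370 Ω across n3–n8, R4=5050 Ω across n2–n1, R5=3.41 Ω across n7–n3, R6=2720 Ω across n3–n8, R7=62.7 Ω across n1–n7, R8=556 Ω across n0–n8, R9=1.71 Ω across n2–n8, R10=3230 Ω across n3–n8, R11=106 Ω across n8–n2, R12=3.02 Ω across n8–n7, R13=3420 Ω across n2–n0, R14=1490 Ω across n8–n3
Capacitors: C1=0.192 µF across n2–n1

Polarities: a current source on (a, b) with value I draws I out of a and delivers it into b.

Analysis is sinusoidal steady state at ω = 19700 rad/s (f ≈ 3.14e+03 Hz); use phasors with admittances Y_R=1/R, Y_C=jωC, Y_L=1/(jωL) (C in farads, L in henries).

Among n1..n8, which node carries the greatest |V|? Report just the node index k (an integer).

1

Element admittances at ω=19700 rad/s:
  Y(L1) = 0.000-0.02686j S between n5,n7
  I1: injects 0.0582 A into n2 (from n5)
  Y(R1) = 0.001355+0.000j S between n6,n3
  Y(L2) = 0.000-0.001721j S between n6,n3
  Y(R2) = 0.03279+0.000j S between n4,n5
  Y(C1) = 0.000+0.003782j S between n2,n1
  Y(R3) = 0.0004219+0.000j S between n3,n8
  Y(R4) = 0.0001980+0.000j S between n2,n1
  Y(L3) = 0.000-0.02350j S between n6,n7
  Y(R5) = 0.2933+0.000j S between n7,n3
  Y(R6) = 0.0003676+0.000j S between n3,n8
  Y(R7) = 0.01595+0.000j S between n1,n7
  Y(R8) = 0.001799+0.000j S between n0,n8
  Y(R9) = 0.5848+0.000j S between n2,n8
  Y(R10) = 0.0003096+0.000j S between n3,n8
  Y(R11) = 0.009434+0.000j S between n8,n2
  Y(L4) = 0.000-0.2476j S between n4,n2
  Y(R12) = 0.3311+0.000j S between n8,n7
  Y(R13) = 0.0002924+0.000j S between n2,n0
  Y(R14) = 0.0006711+0.000j S between n8,n3
  I2: injects 0.113 A into n4 (from n1)
Assemble and solve the 8×8 MNA system:
  V(n1)=-6.936+1.810j  V(n2)=0.1715-0.06614j  V(n3)=-0.3818+0.1473j  V(n4)=0.2490+0.2118j  V(n5)=-1.099-0.3737j  V(n6)=-0.3837+0.1481j  V(n7)=-0.3839+0.1481j  V(n8)=-0.02788+0.01075j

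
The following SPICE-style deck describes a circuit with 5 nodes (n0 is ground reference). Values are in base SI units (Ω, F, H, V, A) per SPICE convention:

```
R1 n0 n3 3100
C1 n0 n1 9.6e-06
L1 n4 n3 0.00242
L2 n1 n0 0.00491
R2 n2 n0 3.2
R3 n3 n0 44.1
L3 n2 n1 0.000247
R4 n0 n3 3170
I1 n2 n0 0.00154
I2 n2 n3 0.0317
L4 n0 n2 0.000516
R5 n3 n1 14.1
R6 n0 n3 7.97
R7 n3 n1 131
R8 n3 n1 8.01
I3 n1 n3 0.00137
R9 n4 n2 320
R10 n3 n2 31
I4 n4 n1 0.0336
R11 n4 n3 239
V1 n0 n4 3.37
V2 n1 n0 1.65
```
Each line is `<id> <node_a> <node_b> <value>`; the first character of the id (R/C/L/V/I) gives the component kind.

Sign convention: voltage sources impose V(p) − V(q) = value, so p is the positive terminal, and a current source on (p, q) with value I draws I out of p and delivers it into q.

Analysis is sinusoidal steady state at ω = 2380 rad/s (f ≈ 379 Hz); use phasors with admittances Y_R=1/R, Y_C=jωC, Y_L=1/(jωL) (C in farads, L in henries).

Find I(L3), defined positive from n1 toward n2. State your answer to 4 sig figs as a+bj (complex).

0.2759-0.9820j A

Apply KCL at each of the 4 non-ground nodes and solve the resulting linear system.
Node n1: branches {C1, L2, L3, R5, R7, R8, I3, I4, V2} → V_1 = 1.650+0.000j
Node n2: branches {R2, L3, I1, I2, L4, R9, R10} → V_2 = 1.073-0.1622j
Node n3: branches {R1, L1, R3, R4, I2, R5, R6, R7, R8, I3, R10, R11} → V_3 = 0.2791+1.617j
Node n4: branches {L1, R9, I4, R11, V1} → V_4 = -3.370+0.000j
Source currents: i(V1)=-0.2763+0.6273j, i(V2)=-0.5225+1.414j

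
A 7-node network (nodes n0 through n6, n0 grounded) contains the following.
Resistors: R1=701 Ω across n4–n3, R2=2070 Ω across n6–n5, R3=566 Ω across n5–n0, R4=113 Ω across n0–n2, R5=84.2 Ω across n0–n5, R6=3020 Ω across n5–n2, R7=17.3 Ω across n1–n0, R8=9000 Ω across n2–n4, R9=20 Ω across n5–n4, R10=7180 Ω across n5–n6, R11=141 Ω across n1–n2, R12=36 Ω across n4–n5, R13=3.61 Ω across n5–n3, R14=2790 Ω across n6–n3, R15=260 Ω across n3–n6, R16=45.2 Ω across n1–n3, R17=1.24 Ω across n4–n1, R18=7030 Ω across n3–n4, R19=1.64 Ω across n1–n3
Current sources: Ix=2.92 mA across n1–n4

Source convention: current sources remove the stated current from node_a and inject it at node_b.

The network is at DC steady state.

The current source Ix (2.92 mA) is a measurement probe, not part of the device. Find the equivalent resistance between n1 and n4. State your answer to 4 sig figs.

R_eq = 1.157 Ω

Element admittances at DC:
  Y(R1) = 0.001427 S between n4,n3
  Y(R2) = 0.0004831 S between n6,n5
  Y(R3) = 0.001767 S between n5,n0
  Y(R4) = 0.008850 S between n0,n2
  Y(R5) = 0.01188 S between n0,n5
  Y(R6) = 0.0003311 S between n5,n2
  Y(R7) = 0.05780 S between n1,n0
  Y(R8) = 0.0001111 S between n2,n4
  Y(R9) = 0.05000 S between n5,n4
  Y(R10) = 0.0001393 S between n5,n6
  Y(R11) = 0.007092 S between n1,n2
  Y(R12) = 0.02778 S between n4,n5
  Y(R13) = 0.2770 S between n5,n3
  Y(R14) = 0.0003584 S between n6,n3
  Y(R15) = 0.003846 S between n3,n6
  Y(R16) = 0.02212 S between n1,n3
  Y(R17) = 0.8065 S between n4,n1
  Y(R18) = 0.0001422 S between n3,n4
  Y(R19) = 0.6098 S between n1,n3
  Ix: injects 0.00292 A into n4 (from n1)
Assemble and solve the 6×6 MNA system:
  V(n1)=-0.0001742  V(n2)=-3.826e-05  V(n3)=0.0001171  V(n4)=0.003205  V(n5)=0.0007629  V(n6)=0.0002004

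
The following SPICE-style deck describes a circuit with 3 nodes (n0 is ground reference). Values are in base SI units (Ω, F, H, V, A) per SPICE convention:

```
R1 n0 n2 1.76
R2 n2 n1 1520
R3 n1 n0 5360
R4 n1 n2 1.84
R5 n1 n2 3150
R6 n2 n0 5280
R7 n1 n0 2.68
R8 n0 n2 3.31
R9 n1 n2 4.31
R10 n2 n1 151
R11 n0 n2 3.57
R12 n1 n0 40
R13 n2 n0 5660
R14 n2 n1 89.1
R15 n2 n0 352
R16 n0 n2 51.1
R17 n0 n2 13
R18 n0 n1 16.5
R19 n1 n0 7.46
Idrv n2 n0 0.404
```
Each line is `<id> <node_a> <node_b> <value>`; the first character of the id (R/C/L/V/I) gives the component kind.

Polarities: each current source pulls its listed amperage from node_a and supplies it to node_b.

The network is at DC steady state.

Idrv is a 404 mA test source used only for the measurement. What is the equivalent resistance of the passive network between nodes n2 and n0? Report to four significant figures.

Element admittances at DC:
  Y(R1) = 0.5682 S between n0,n2
  Y(R2) = 0.0006579 S between n2,n1
  Y(R3) = 0.0001866 S between n1,n0
  Y(R4) = 0.5435 S between n1,n2
  Y(R5) = 0.0003175 S between n1,n2
  Y(R6) = 0.0001894 S between n2,n0
  Y(R7) = 0.3731 S between n1,n0
  Y(R8) = 0.3021 S between n0,n2
  Y(R9) = 0.2320 S between n1,n2
  Y(R10) = 0.006623 S between n2,n1
  Y(R11) = 0.2801 S between n0,n2
  Y(R12) = 0.02500 S between n1,n0
  Y(R13) = 0.0001767 S between n2,n0
  Y(R14) = 0.01122 S between n2,n1
  Y(R15) = 0.002841 S between n2,n0
  Y(R16) = 0.01957 S between n0,n2
  Y(R17) = 0.07692 S between n0,n2
  Y(R18) = 0.06061 S between n0,n1
  Y(R19) = 0.1340 S between n1,n0
  Idrv: injects 0.404 A into n0 (from n2)
Assemble and solve the 2×2 MNA system:
  V(n1)=-0.1455  V(n2)=-0.2541

R_eq = 0.6291 Ω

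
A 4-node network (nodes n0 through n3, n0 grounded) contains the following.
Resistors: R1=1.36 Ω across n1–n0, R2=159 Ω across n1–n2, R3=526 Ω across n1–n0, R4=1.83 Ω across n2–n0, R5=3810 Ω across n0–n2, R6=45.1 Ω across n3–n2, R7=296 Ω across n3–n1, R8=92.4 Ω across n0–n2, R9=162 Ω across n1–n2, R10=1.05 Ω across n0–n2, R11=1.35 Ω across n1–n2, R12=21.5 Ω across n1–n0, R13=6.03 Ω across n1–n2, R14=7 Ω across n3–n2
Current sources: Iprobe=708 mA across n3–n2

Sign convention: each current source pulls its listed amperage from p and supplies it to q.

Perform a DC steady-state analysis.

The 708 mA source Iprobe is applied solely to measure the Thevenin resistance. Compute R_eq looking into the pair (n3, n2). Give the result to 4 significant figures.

MNA unknowns: 3 node voltages V₁..V_3
R1: Y=0.7353 on G[1,0]
R2: Y=0.006289 on G[1,2]
R3: Y=0.001901 on G[1,0]
R4: Y=0.5464 on G[2,0]
R5: Y=0.0002625 on G[0,2]
R6: Y=0.02217 on G[3,2]
R7: Y=0.003378 on G[3,1]
R8: Y=0.01082 on G[0,2]
R9: Y=0.006173 on G[1,2]
R10: Y=0.9524 on G[0,2]
R11: Y=0.7407 on G[1,2]
R12: Y=0.04651 on G[1,0]
R13: Y=0.1658 on G[1,2]
R14: Y=0.1429 on G[3,2]
Iprobe: z[3]−=0.708, z[2]+=0.708
solve → V1=-0.006501, V2=0.003374, V3=-4.201

R_eq = 5.938 Ω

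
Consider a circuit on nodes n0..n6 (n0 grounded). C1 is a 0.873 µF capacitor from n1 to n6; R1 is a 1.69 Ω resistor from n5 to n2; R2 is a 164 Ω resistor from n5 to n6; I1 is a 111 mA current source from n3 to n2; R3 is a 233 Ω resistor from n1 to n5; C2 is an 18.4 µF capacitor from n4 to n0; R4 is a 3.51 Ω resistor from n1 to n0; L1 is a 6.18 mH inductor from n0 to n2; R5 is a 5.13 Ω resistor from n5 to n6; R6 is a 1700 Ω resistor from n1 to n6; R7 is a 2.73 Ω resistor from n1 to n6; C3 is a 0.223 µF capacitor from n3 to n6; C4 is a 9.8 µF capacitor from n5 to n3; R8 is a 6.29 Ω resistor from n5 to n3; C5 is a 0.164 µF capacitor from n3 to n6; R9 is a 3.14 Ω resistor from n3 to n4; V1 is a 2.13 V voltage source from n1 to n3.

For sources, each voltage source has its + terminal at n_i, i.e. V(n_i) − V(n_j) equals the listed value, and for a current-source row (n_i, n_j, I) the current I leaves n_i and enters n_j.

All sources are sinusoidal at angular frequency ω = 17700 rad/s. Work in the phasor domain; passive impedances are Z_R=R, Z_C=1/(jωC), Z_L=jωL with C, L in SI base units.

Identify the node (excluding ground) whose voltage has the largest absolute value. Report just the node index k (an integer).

3

MNA unknowns: 6 node voltages V₁..V_6 plus 1 source current (V1)
C1: Y=0.000+0.01545j on G[1,6]
R1: Y=0.5917+0.000j on G[5,2]
R2: Y=0.006098+0.000j on G[5,6]
I1: z[3]−=0.111, z[2]+=0.111
R3: Y=0.004292+0.000j on G[1,5]
C2: Y=0.000+0.3257j on G[4,0]
R4: Y=0.2849+0.000j on G[1,0]
L1: Y=0.000-0.009142j on G[0,2]
R5: Y=0.1949+0.000j on G[5,6]
R6: Y=0.0005882+0.000j on G[1,6]
R7: Y=0.3663+0.000j on G[1,6]
C3: Y=0.000+0.003947j on G[3,6]
C4: Y=0.000+0.1735j on G[5,3]
R8: Y=0.1590+0.000j on G[5,3]
C5: Y=0.000+0.002903j on G[3,6]
R9: Y=0.3185+0.000j on G[3,4]
V1: row V1−V3=2.13, i_V1 at 1,3
solve → V1=0.9297+0.4266j, V2=-0.01104-0.1717j, V3=-1.200+0.4266j, V4=-0.3735+0.8085j, V5=-0.2013-0.1715j, V6=0.5207+0.2052j
aux → i_V1=-0.4164-0.2116j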